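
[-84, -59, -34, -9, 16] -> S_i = -84 + 25*i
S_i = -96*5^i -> [-96, -480, -2400, -12000, -60000]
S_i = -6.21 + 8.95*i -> [-6.21, 2.74, 11.69, 20.64, 29.59]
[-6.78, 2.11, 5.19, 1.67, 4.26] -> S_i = Random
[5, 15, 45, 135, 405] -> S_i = 5*3^i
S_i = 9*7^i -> [9, 63, 441, 3087, 21609]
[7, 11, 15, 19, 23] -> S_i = 7 + 4*i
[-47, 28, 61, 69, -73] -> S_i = Random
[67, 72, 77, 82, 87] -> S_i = 67 + 5*i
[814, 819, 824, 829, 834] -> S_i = 814 + 5*i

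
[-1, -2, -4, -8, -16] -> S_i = -1*2^i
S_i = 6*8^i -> [6, 48, 384, 3072, 24576]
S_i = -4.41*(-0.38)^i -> [-4.41, 1.68, -0.64, 0.24, -0.09]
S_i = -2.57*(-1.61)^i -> [-2.57, 4.14, -6.66, 10.73, -17.27]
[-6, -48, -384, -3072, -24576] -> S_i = -6*8^i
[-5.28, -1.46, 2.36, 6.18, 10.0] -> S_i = -5.28 + 3.82*i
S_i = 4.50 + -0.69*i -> [4.5, 3.81, 3.12, 2.43, 1.74]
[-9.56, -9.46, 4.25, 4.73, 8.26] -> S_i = Random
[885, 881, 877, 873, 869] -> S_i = 885 + -4*i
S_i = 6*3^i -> [6, 18, 54, 162, 486]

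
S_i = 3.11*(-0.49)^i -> [3.11, -1.52, 0.75, -0.37, 0.18]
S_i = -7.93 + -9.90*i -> [-7.93, -17.83, -27.73, -37.63, -47.53]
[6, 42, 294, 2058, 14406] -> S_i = 6*7^i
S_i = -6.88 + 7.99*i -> [-6.88, 1.11, 9.1, 17.09, 25.08]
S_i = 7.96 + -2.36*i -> [7.96, 5.6, 3.24, 0.88, -1.48]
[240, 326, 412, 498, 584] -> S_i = 240 + 86*i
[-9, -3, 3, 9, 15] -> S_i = -9 + 6*i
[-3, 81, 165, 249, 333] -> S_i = -3 + 84*i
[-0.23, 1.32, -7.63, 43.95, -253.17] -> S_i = -0.23*(-5.76)^i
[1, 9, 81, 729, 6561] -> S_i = 1*9^i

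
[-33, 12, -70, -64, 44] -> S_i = Random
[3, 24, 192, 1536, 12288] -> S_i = 3*8^i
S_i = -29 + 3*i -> [-29, -26, -23, -20, -17]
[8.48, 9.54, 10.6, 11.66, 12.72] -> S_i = 8.48 + 1.06*i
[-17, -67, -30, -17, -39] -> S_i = Random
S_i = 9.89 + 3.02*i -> [9.89, 12.91, 15.93, 18.95, 21.97]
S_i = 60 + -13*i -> [60, 47, 34, 21, 8]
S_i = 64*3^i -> [64, 192, 576, 1728, 5184]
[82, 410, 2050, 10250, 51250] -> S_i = 82*5^i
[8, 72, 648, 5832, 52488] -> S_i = 8*9^i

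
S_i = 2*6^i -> [2, 12, 72, 432, 2592]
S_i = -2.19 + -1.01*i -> [-2.19, -3.2, -4.21, -5.22, -6.23]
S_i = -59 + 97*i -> [-59, 38, 135, 232, 329]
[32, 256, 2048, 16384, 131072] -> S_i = 32*8^i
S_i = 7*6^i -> [7, 42, 252, 1512, 9072]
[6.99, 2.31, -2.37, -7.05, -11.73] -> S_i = 6.99 + -4.68*i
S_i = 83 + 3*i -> [83, 86, 89, 92, 95]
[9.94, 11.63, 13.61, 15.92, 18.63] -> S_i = 9.94*1.17^i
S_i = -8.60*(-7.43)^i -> [-8.6, 63.9, -474.76, 3527.48, -26209.2]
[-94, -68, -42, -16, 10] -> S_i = -94 + 26*i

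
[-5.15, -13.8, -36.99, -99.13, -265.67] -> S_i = -5.15*2.68^i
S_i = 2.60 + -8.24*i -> [2.6, -5.64, -13.88, -22.12, -30.36]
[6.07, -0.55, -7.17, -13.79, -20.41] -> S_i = 6.07 + -6.62*i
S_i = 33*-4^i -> [33, -132, 528, -2112, 8448]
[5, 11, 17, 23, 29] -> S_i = 5 + 6*i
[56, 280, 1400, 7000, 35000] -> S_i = 56*5^i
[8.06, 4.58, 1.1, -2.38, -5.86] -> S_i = 8.06 + -3.48*i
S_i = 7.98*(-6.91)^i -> [7.98, -55.14, 381.03, -2632.92, 18193.45]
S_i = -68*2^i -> [-68, -136, -272, -544, -1088]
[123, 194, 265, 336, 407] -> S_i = 123 + 71*i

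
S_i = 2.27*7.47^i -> [2.27, 16.96, 126.67, 946.21, 7068.19]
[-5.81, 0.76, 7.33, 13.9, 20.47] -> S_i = -5.81 + 6.57*i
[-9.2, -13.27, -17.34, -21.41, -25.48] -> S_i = -9.20 + -4.07*i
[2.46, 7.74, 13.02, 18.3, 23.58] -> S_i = 2.46 + 5.28*i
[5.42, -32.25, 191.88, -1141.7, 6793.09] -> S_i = 5.42*(-5.95)^i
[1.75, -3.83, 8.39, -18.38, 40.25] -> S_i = 1.75*(-2.19)^i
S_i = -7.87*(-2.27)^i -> [-7.87, 17.86, -40.55, 92.06, -208.97]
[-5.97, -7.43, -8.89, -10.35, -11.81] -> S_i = -5.97 + -1.46*i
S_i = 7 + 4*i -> [7, 11, 15, 19, 23]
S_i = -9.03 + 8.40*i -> [-9.03, -0.63, 7.77, 16.17, 24.57]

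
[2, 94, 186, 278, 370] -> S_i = 2 + 92*i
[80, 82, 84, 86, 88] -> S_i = 80 + 2*i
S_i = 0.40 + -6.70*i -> [0.4, -6.3, -13.0, -19.7, -26.4]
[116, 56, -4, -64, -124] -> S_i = 116 + -60*i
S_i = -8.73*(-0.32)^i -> [-8.73, 2.79, -0.89, 0.29, -0.09]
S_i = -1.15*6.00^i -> [-1.15, -6.9, -41.4, -248.4, -1490.4]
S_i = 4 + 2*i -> [4, 6, 8, 10, 12]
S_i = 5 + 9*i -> [5, 14, 23, 32, 41]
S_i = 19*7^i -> [19, 133, 931, 6517, 45619]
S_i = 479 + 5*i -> [479, 484, 489, 494, 499]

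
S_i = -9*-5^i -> [-9, 45, -225, 1125, -5625]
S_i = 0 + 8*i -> [0, 8, 16, 24, 32]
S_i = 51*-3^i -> [51, -153, 459, -1377, 4131]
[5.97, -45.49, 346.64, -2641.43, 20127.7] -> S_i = 5.97*(-7.62)^i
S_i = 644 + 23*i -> [644, 667, 690, 713, 736]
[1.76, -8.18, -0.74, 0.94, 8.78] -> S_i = Random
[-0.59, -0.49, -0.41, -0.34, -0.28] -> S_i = -0.59*0.83^i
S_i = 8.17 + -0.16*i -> [8.17, 8.01, 7.85, 7.69, 7.53]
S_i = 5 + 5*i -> [5, 10, 15, 20, 25]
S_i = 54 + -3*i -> [54, 51, 48, 45, 42]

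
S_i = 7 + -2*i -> [7, 5, 3, 1, -1]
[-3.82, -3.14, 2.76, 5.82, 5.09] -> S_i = Random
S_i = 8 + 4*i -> [8, 12, 16, 20, 24]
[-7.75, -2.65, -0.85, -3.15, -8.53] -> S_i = Random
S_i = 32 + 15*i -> [32, 47, 62, 77, 92]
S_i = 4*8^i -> [4, 32, 256, 2048, 16384]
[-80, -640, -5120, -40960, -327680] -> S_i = -80*8^i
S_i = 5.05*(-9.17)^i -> [5.05, -46.31, 424.65, -3894.03, 35708.26]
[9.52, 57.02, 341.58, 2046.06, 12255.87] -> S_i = 9.52*5.99^i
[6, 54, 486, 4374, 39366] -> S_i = 6*9^i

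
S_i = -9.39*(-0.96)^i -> [-9.39, 9.01, -8.65, 8.31, -7.98]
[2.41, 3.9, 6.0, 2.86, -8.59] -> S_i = Random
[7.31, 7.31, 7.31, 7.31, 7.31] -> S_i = 7.31*1.00^i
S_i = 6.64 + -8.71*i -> [6.64, -2.07, -10.78, -19.49, -28.2]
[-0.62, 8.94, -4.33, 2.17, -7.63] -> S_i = Random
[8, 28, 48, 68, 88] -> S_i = 8 + 20*i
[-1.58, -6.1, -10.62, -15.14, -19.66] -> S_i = -1.58 + -4.52*i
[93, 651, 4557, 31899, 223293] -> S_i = 93*7^i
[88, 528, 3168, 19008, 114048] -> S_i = 88*6^i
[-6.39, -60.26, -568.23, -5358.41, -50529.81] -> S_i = -6.39*9.43^i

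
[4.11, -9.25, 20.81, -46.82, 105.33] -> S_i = 4.11*(-2.25)^i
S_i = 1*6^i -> [1, 6, 36, 216, 1296]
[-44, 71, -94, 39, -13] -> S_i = Random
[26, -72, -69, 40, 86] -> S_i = Random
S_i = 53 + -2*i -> [53, 51, 49, 47, 45]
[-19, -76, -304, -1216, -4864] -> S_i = -19*4^i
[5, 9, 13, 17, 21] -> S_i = 5 + 4*i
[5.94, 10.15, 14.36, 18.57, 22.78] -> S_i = 5.94 + 4.21*i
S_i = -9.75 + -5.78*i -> [-9.75, -15.53, -21.31, -27.09, -32.87]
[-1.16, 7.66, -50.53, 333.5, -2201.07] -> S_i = -1.16*(-6.60)^i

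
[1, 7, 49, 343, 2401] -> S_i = 1*7^i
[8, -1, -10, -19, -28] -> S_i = 8 + -9*i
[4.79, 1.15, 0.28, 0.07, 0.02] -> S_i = 4.79*0.24^i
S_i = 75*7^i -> [75, 525, 3675, 25725, 180075]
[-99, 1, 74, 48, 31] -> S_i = Random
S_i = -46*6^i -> [-46, -276, -1656, -9936, -59616]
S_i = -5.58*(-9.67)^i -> [-5.58, 53.96, -521.78, 5045.61, -48791.04]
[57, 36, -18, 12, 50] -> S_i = Random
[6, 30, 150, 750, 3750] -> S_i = 6*5^i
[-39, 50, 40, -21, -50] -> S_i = Random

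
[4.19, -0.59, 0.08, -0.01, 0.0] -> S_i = 4.19*(-0.14)^i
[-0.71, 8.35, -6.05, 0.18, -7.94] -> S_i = Random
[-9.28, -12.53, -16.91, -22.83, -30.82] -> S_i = -9.28*1.35^i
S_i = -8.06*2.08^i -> [-8.06, -16.76, -34.87, -72.53, -150.86]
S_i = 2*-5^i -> [2, -10, 50, -250, 1250]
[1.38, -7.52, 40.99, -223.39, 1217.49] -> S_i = 1.38*(-5.45)^i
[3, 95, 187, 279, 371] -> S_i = 3 + 92*i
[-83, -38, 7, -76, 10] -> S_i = Random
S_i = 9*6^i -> [9, 54, 324, 1944, 11664]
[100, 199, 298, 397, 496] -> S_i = 100 + 99*i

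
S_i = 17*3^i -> [17, 51, 153, 459, 1377]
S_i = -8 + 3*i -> [-8, -5, -2, 1, 4]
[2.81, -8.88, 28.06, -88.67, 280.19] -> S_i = 2.81*(-3.16)^i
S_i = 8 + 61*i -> [8, 69, 130, 191, 252]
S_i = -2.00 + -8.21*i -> [-2.0, -10.21, -18.42, -26.63, -34.84]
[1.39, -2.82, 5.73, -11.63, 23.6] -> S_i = 1.39*(-2.03)^i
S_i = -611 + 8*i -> [-611, -603, -595, -587, -579]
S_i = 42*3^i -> [42, 126, 378, 1134, 3402]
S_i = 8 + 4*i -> [8, 12, 16, 20, 24]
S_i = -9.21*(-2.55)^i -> [-9.21, 23.49, -59.89, 152.71, -389.42]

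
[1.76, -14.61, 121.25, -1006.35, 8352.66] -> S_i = 1.76*(-8.30)^i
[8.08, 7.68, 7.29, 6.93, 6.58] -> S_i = 8.08*0.95^i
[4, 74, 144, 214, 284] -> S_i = 4 + 70*i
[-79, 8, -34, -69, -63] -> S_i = Random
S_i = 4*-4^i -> [4, -16, 64, -256, 1024]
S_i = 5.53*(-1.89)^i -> [5.53, -10.45, 19.75, -37.33, 70.56]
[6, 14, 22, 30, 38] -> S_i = 6 + 8*i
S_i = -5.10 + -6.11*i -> [-5.1, -11.21, -17.32, -23.43, -29.54]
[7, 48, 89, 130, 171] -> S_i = 7 + 41*i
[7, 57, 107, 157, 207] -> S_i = 7 + 50*i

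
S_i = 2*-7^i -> [2, -14, 98, -686, 4802]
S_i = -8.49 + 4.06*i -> [-8.49, -4.43, -0.37, 3.69, 7.75]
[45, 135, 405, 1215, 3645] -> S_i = 45*3^i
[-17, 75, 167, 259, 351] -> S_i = -17 + 92*i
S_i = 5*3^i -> [5, 15, 45, 135, 405]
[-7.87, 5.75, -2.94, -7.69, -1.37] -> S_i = Random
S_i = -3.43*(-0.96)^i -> [-3.43, 3.29, -3.16, 3.03, -2.91]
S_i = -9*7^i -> [-9, -63, -441, -3087, -21609]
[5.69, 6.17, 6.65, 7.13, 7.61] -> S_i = 5.69 + 0.48*i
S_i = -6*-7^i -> [-6, 42, -294, 2058, -14406]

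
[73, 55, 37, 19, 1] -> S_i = 73 + -18*i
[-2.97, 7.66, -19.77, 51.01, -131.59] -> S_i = -2.97*(-2.58)^i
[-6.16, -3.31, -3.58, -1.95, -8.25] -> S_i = Random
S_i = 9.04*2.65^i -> [9.04, 23.96, 63.48, 168.23, 445.81]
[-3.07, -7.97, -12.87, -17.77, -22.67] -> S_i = -3.07 + -4.90*i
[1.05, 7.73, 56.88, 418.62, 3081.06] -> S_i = 1.05*7.36^i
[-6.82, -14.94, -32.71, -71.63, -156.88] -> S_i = -6.82*2.19^i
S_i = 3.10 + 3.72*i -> [3.1, 6.82, 10.54, 14.26, 17.98]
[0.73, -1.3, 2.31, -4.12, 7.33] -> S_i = 0.73*(-1.78)^i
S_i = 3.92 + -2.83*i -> [3.92, 1.09, -1.74, -4.57, -7.4]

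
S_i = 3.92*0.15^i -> [3.92, 0.59, 0.09, 0.01, 0.0]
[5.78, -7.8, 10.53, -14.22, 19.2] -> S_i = 5.78*(-1.35)^i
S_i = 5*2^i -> [5, 10, 20, 40, 80]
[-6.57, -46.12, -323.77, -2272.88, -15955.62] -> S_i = -6.57*7.02^i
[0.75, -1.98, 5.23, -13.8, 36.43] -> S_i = 0.75*(-2.64)^i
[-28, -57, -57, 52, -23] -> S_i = Random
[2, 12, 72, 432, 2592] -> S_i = 2*6^i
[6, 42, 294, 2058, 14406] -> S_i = 6*7^i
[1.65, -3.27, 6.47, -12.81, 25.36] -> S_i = 1.65*(-1.98)^i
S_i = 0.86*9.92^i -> [0.86, 8.53, 84.63, 839.52, 8328.08]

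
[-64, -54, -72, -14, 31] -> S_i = Random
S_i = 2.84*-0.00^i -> [2.84, -0.0, 0.0, -0.0, 0.0]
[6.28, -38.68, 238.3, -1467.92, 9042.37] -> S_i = 6.28*(-6.16)^i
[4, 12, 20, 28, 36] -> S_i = 4 + 8*i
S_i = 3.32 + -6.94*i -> [3.32, -3.62, -10.56, -17.5, -24.44]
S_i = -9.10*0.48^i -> [-9.1, -4.37, -2.1, -1.01, -0.48]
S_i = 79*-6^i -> [79, -474, 2844, -17064, 102384]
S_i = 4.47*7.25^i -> [4.47, 32.41, 234.95, 1703.42, 12349.79]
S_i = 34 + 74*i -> [34, 108, 182, 256, 330]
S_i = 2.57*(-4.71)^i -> [2.57, -12.1, 57.01, -268.53, 1264.79]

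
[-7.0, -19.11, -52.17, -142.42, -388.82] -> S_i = -7.00*2.73^i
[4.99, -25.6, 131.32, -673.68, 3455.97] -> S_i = 4.99*(-5.13)^i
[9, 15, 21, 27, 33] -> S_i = 9 + 6*i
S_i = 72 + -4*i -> [72, 68, 64, 60, 56]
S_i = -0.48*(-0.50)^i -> [-0.48, 0.24, -0.12, 0.06, -0.03]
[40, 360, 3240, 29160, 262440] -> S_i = 40*9^i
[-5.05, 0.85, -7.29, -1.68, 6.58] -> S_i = Random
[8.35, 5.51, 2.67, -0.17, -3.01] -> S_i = 8.35 + -2.84*i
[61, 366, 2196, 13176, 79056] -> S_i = 61*6^i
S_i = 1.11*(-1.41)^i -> [1.11, -1.57, 2.21, -3.11, 4.39]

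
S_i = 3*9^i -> [3, 27, 243, 2187, 19683]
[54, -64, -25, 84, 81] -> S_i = Random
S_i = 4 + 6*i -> [4, 10, 16, 22, 28]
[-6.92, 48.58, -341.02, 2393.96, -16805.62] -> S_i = -6.92*(-7.02)^i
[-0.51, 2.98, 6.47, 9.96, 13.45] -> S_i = -0.51 + 3.49*i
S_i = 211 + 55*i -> [211, 266, 321, 376, 431]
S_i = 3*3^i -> [3, 9, 27, 81, 243]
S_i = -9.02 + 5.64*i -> [-9.02, -3.38, 2.26, 7.9, 13.54]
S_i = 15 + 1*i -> [15, 16, 17, 18, 19]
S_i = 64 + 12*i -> [64, 76, 88, 100, 112]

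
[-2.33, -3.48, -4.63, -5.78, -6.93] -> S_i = -2.33 + -1.15*i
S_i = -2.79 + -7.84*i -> [-2.79, -10.63, -18.47, -26.31, -34.15]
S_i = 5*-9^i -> [5, -45, 405, -3645, 32805]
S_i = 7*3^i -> [7, 21, 63, 189, 567]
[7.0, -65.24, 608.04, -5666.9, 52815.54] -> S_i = 7.00*(-9.32)^i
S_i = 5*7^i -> [5, 35, 245, 1715, 12005]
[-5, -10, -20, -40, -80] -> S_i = -5*2^i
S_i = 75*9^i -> [75, 675, 6075, 54675, 492075]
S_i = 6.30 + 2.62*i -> [6.3, 8.92, 11.54, 14.16, 16.78]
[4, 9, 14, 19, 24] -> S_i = 4 + 5*i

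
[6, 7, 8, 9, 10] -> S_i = 6 + 1*i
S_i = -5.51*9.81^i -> [-5.51, -54.05, -530.26, -5201.86, -51030.24]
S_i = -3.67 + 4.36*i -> [-3.67, 0.69, 5.05, 9.41, 13.77]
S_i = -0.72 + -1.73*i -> [-0.72, -2.45, -4.18, -5.91, -7.64]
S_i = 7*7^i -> [7, 49, 343, 2401, 16807]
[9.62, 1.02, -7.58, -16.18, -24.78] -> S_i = 9.62 + -8.60*i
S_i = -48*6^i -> [-48, -288, -1728, -10368, -62208]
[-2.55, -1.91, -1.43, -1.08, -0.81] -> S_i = -2.55*0.75^i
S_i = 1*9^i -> [1, 9, 81, 729, 6561]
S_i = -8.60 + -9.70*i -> [-8.6, -18.3, -28.0, -37.7, -47.4]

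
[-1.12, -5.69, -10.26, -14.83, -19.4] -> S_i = -1.12 + -4.57*i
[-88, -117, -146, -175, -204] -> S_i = -88 + -29*i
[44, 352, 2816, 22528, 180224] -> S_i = 44*8^i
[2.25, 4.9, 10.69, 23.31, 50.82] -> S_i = 2.25*2.18^i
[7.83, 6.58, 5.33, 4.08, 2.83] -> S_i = 7.83 + -1.25*i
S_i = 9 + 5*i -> [9, 14, 19, 24, 29]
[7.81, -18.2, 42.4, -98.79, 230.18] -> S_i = 7.81*(-2.33)^i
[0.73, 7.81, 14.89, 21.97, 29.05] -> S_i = 0.73 + 7.08*i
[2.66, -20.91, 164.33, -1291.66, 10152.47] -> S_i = 2.66*(-7.86)^i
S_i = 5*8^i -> [5, 40, 320, 2560, 20480]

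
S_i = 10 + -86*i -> [10, -76, -162, -248, -334]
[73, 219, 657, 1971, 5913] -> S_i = 73*3^i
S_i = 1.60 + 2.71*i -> [1.6, 4.31, 7.02, 9.73, 12.44]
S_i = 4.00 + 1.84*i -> [4.0, 5.84, 7.68, 9.52, 11.36]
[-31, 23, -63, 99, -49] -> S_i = Random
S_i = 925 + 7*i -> [925, 932, 939, 946, 953]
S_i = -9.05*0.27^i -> [-9.05, -2.44, -0.66, -0.18, -0.05]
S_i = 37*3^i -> [37, 111, 333, 999, 2997]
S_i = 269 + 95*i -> [269, 364, 459, 554, 649]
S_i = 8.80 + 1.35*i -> [8.8, 10.15, 11.5, 12.85, 14.2]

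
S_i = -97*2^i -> [-97, -194, -388, -776, -1552]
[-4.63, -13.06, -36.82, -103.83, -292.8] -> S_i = -4.63*2.82^i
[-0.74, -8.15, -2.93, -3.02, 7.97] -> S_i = Random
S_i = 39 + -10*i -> [39, 29, 19, 9, -1]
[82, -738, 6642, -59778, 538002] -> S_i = 82*-9^i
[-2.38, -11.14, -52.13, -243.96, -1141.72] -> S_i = -2.38*4.68^i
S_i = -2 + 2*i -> [-2, 0, 2, 4, 6]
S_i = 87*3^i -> [87, 261, 783, 2349, 7047]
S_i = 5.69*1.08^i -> [5.69, 6.15, 6.64, 7.17, 7.74]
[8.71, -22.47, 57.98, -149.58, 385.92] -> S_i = 8.71*(-2.58)^i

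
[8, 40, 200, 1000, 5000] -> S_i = 8*5^i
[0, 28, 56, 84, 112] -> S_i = 0 + 28*i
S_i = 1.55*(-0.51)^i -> [1.55, -0.79, 0.4, -0.21, 0.1]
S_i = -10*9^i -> [-10, -90, -810, -7290, -65610]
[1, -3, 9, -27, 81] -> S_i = 1*-3^i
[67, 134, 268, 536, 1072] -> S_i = 67*2^i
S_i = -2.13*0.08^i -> [-2.13, -0.17, -0.01, -0.0, -0.0]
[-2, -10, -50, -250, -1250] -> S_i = -2*5^i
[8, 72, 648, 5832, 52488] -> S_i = 8*9^i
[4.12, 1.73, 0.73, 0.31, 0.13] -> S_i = 4.12*0.42^i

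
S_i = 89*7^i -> [89, 623, 4361, 30527, 213689]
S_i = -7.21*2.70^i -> [-7.21, -19.47, -52.56, -141.91, -383.17]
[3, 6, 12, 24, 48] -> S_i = 3*2^i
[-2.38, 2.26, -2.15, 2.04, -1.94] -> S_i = -2.38*(-0.95)^i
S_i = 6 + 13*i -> [6, 19, 32, 45, 58]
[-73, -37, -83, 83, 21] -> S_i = Random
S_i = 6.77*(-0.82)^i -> [6.77, -5.55, 4.55, -3.73, 3.06]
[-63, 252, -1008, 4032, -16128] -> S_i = -63*-4^i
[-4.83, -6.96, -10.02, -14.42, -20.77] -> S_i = -4.83*1.44^i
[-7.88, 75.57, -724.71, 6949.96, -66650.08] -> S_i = -7.88*(-9.59)^i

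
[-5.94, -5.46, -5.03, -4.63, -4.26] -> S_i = -5.94*0.92^i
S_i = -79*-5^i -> [-79, 395, -1975, 9875, -49375]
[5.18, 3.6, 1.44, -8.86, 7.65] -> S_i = Random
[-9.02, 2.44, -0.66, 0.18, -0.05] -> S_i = -9.02*(-0.27)^i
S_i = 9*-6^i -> [9, -54, 324, -1944, 11664]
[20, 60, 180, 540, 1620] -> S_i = 20*3^i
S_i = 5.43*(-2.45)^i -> [5.43, -13.3, 32.59, -79.85, 195.64]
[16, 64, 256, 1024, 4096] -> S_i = 16*4^i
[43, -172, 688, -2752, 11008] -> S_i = 43*-4^i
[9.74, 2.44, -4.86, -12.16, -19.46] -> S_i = 9.74 + -7.30*i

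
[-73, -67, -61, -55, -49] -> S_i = -73 + 6*i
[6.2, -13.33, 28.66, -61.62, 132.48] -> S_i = 6.20*(-2.15)^i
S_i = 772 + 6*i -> [772, 778, 784, 790, 796]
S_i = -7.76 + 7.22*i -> [-7.76, -0.54, 6.68, 13.9, 21.12]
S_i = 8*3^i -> [8, 24, 72, 216, 648]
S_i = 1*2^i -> [1, 2, 4, 8, 16]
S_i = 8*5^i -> [8, 40, 200, 1000, 5000]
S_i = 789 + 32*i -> [789, 821, 853, 885, 917]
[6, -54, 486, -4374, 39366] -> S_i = 6*-9^i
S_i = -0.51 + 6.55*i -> [-0.51, 6.04, 12.59, 19.14, 25.69]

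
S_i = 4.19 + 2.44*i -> [4.19, 6.63, 9.07, 11.51, 13.95]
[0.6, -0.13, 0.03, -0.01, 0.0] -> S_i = 0.60*(-0.22)^i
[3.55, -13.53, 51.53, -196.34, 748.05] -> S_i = 3.55*(-3.81)^i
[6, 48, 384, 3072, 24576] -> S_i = 6*8^i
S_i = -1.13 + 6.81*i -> [-1.13, 5.68, 12.49, 19.3, 26.11]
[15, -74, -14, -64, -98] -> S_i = Random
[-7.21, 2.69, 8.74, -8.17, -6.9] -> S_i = Random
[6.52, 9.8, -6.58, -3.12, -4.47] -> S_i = Random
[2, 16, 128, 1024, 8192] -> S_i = 2*8^i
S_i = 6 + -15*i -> [6, -9, -24, -39, -54]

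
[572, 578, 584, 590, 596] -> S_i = 572 + 6*i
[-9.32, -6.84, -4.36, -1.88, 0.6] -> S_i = -9.32 + 2.48*i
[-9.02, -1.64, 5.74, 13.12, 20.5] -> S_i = -9.02 + 7.38*i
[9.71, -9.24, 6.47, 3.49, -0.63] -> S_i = Random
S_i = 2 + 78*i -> [2, 80, 158, 236, 314]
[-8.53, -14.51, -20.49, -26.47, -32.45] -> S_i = -8.53 + -5.98*i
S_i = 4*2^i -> [4, 8, 16, 32, 64]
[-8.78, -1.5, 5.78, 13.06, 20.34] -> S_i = -8.78 + 7.28*i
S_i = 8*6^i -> [8, 48, 288, 1728, 10368]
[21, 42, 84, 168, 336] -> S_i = 21*2^i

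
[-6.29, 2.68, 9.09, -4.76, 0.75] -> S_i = Random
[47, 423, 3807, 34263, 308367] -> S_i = 47*9^i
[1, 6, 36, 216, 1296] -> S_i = 1*6^i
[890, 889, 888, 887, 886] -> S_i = 890 + -1*i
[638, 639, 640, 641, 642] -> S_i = 638 + 1*i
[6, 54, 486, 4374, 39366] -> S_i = 6*9^i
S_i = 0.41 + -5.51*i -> [0.41, -5.1, -10.61, -16.12, -21.63]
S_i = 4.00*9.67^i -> [4.0, 38.68, 374.04, 3616.92, 34975.66]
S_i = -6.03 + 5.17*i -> [-6.03, -0.86, 4.31, 9.48, 14.65]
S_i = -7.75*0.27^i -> [-7.75, -2.09, -0.56, -0.15, -0.04]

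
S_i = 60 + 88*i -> [60, 148, 236, 324, 412]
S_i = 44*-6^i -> [44, -264, 1584, -9504, 57024]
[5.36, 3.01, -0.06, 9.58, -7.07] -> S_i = Random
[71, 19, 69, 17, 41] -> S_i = Random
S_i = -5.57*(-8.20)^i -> [-5.57, 45.67, -374.53, 3071.12, -25183.18]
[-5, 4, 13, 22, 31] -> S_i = -5 + 9*i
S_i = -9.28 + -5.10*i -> [-9.28, -14.38, -19.48, -24.58, -29.68]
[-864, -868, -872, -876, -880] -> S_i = -864 + -4*i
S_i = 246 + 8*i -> [246, 254, 262, 270, 278]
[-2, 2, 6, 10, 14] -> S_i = -2 + 4*i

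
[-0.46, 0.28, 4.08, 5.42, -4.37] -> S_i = Random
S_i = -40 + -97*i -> [-40, -137, -234, -331, -428]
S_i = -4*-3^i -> [-4, 12, -36, 108, -324]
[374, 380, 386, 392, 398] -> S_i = 374 + 6*i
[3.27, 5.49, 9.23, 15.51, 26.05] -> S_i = 3.27*1.68^i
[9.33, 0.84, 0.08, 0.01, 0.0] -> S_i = 9.33*0.09^i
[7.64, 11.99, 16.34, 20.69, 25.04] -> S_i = 7.64 + 4.35*i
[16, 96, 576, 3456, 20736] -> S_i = 16*6^i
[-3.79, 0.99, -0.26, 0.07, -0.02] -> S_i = -3.79*(-0.26)^i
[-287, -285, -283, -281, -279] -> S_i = -287 + 2*i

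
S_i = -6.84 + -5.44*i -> [-6.84, -12.28, -17.72, -23.16, -28.6]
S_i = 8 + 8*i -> [8, 16, 24, 32, 40]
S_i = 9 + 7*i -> [9, 16, 23, 30, 37]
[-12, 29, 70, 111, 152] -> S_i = -12 + 41*i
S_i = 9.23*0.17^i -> [9.23, 1.57, 0.27, 0.05, 0.01]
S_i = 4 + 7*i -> [4, 11, 18, 25, 32]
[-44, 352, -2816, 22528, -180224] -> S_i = -44*-8^i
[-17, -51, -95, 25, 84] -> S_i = Random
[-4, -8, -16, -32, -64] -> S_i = -4*2^i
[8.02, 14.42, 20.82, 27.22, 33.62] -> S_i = 8.02 + 6.40*i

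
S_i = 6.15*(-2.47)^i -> [6.15, -15.19, 37.52, -92.68, 228.91]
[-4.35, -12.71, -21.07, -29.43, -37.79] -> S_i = -4.35 + -8.36*i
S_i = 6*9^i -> [6, 54, 486, 4374, 39366]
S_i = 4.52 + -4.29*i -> [4.52, 0.23, -4.06, -8.35, -12.64]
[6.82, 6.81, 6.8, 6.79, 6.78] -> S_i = 6.82 + -0.01*i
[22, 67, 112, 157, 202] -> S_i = 22 + 45*i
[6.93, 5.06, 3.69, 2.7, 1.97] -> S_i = 6.93*0.73^i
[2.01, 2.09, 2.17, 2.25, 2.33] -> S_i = 2.01 + 0.08*i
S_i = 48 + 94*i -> [48, 142, 236, 330, 424]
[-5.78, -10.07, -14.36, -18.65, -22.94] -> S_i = -5.78 + -4.29*i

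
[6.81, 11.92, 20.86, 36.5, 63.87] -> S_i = 6.81*1.75^i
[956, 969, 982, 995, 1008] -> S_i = 956 + 13*i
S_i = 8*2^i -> [8, 16, 32, 64, 128]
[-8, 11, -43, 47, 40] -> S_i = Random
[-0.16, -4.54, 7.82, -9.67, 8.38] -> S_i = Random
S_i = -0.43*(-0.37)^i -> [-0.43, 0.16, -0.06, 0.02, -0.01]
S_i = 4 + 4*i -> [4, 8, 12, 16, 20]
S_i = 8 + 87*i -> [8, 95, 182, 269, 356]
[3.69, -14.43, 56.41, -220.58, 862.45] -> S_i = 3.69*(-3.91)^i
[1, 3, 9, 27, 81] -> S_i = 1*3^i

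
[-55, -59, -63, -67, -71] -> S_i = -55 + -4*i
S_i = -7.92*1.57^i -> [-7.92, -12.43, -19.52, -30.65, -48.12]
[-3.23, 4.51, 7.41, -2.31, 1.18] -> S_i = Random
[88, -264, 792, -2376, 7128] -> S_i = 88*-3^i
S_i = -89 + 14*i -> [-89, -75, -61, -47, -33]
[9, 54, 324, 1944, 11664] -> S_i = 9*6^i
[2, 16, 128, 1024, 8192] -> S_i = 2*8^i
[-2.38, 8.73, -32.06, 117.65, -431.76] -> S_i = -2.38*(-3.67)^i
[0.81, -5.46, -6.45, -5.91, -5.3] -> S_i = Random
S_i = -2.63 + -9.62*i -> [-2.63, -12.25, -21.87, -31.49, -41.11]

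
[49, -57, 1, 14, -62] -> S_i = Random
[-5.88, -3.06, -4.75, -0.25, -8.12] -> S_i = Random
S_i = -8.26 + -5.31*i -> [-8.26, -13.57, -18.88, -24.19, -29.5]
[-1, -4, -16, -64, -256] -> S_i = -1*4^i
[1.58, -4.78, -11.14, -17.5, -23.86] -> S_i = 1.58 + -6.36*i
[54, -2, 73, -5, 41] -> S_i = Random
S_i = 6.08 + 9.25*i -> [6.08, 15.33, 24.58, 33.83, 43.08]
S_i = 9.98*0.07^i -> [9.98, 0.7, 0.05, 0.0, 0.0]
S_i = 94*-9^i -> [94, -846, 7614, -68526, 616734]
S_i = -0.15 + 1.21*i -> [-0.15, 1.06, 2.27, 3.48, 4.69]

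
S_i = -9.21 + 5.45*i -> [-9.21, -3.76, 1.69, 7.14, 12.59]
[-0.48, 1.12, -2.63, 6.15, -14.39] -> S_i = -0.48*(-2.34)^i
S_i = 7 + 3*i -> [7, 10, 13, 16, 19]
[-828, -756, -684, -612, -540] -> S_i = -828 + 72*i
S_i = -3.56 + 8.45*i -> [-3.56, 4.89, 13.34, 21.79, 30.24]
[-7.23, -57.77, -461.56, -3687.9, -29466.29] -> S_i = -7.23*7.99^i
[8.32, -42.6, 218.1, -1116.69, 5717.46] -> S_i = 8.32*(-5.12)^i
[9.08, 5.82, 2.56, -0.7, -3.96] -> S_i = 9.08 + -3.26*i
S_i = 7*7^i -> [7, 49, 343, 2401, 16807]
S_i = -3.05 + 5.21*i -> [-3.05, 2.16, 7.37, 12.58, 17.79]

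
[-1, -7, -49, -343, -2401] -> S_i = -1*7^i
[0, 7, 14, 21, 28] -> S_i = 0 + 7*i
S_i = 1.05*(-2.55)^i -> [1.05, -2.68, 6.83, -17.41, 44.4]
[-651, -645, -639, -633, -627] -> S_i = -651 + 6*i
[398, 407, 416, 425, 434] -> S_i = 398 + 9*i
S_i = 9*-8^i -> [9, -72, 576, -4608, 36864]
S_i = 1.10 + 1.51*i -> [1.1, 2.61, 4.12, 5.63, 7.14]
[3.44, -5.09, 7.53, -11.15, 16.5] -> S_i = 3.44*(-1.48)^i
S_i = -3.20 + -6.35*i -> [-3.2, -9.55, -15.9, -22.25, -28.6]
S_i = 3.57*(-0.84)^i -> [3.57, -3.0, 2.52, -2.12, 1.78]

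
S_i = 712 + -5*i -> [712, 707, 702, 697, 692]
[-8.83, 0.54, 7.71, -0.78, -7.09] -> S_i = Random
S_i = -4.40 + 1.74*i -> [-4.4, -2.66, -0.92, 0.82, 2.56]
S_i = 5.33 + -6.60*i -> [5.33, -1.27, -7.87, -14.47, -21.07]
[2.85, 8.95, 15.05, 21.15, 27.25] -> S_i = 2.85 + 6.10*i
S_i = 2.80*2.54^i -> [2.8, 7.11, 18.06, 45.88, 116.54]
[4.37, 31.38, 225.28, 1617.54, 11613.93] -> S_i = 4.37*7.18^i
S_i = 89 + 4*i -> [89, 93, 97, 101, 105]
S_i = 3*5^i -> [3, 15, 75, 375, 1875]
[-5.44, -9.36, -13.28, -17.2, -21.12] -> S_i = -5.44 + -3.92*i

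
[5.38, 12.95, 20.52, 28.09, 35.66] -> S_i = 5.38 + 7.57*i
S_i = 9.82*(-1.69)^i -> [9.82, -16.6, 28.05, -47.4, 80.1]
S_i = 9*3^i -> [9, 27, 81, 243, 729]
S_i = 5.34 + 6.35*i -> [5.34, 11.69, 18.04, 24.39, 30.74]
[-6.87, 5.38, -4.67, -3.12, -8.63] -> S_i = Random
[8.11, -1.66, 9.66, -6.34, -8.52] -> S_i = Random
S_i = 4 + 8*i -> [4, 12, 20, 28, 36]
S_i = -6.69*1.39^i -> [-6.69, -9.3, -12.93, -17.97, -24.97]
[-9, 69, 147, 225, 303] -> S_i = -9 + 78*i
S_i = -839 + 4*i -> [-839, -835, -831, -827, -823]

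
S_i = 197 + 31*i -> [197, 228, 259, 290, 321]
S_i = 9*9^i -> [9, 81, 729, 6561, 59049]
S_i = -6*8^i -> [-6, -48, -384, -3072, -24576]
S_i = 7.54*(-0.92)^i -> [7.54, -6.94, 6.38, -5.87, 5.4]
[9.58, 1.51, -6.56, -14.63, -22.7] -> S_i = 9.58 + -8.07*i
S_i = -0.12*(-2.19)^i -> [-0.12, 0.26, -0.58, 1.26, -2.76]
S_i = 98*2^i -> [98, 196, 392, 784, 1568]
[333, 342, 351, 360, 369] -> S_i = 333 + 9*i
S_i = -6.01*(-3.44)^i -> [-6.01, 20.67, -71.12, 244.65, -841.6]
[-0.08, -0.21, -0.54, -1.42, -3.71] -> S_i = -0.08*2.61^i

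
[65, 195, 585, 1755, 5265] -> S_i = 65*3^i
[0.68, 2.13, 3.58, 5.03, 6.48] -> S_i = 0.68 + 1.45*i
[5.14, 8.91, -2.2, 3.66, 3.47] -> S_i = Random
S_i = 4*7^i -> [4, 28, 196, 1372, 9604]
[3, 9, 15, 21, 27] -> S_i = 3 + 6*i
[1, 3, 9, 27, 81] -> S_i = 1*3^i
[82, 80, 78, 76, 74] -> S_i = 82 + -2*i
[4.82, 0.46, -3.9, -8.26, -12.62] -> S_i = 4.82 + -4.36*i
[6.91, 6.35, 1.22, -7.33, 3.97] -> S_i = Random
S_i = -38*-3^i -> [-38, 114, -342, 1026, -3078]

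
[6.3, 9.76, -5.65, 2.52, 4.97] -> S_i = Random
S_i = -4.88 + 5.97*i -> [-4.88, 1.09, 7.06, 13.03, 19.0]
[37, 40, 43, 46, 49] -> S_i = 37 + 3*i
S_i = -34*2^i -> [-34, -68, -136, -272, -544]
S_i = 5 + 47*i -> [5, 52, 99, 146, 193]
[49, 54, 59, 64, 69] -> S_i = 49 + 5*i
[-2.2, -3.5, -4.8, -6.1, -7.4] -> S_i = -2.20 + -1.30*i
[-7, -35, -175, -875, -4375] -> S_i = -7*5^i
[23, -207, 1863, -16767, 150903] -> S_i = 23*-9^i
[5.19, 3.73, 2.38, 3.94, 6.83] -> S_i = Random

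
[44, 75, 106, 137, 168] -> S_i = 44 + 31*i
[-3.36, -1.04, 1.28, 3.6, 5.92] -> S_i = -3.36 + 2.32*i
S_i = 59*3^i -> [59, 177, 531, 1593, 4779]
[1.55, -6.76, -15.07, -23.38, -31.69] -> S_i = 1.55 + -8.31*i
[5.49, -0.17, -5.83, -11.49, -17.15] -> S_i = 5.49 + -5.66*i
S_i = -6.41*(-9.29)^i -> [-6.41, 59.55, -553.21, 5139.31, -47744.23]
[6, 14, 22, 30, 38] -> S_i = 6 + 8*i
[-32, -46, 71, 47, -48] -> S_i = Random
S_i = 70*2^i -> [70, 140, 280, 560, 1120]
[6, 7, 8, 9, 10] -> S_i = 6 + 1*i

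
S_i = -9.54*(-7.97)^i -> [-9.54, 76.03, -605.99, 4829.74, -38492.99]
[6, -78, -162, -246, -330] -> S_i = 6 + -84*i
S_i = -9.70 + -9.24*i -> [-9.7, -18.94, -28.18, -37.42, -46.66]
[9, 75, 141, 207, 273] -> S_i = 9 + 66*i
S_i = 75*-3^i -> [75, -225, 675, -2025, 6075]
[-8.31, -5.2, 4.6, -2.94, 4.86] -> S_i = Random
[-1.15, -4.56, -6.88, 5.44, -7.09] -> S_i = Random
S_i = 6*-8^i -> [6, -48, 384, -3072, 24576]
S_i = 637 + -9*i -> [637, 628, 619, 610, 601]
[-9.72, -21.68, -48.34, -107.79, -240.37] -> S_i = -9.72*2.23^i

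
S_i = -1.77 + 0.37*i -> [-1.77, -1.4, -1.03, -0.66, -0.29]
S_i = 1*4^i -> [1, 4, 16, 64, 256]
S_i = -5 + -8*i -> [-5, -13, -21, -29, -37]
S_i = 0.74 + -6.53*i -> [0.74, -5.79, -12.32, -18.85, -25.38]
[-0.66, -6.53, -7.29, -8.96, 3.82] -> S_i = Random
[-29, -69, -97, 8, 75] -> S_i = Random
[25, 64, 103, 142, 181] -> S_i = 25 + 39*i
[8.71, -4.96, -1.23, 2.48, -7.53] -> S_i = Random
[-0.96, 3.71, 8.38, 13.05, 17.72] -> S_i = -0.96 + 4.67*i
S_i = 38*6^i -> [38, 228, 1368, 8208, 49248]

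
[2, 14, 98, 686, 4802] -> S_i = 2*7^i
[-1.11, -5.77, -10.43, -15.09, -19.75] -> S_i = -1.11 + -4.66*i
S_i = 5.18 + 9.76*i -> [5.18, 14.94, 24.7, 34.46, 44.22]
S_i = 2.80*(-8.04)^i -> [2.8, -22.51, 181.0, -1455.21, 11699.9]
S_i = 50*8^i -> [50, 400, 3200, 25600, 204800]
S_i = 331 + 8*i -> [331, 339, 347, 355, 363]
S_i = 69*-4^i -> [69, -276, 1104, -4416, 17664]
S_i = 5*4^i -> [5, 20, 80, 320, 1280]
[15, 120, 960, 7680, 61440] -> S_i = 15*8^i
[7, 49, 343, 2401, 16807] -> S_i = 7*7^i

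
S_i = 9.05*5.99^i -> [9.05, 54.21, 324.71, 1945.04, 11650.8]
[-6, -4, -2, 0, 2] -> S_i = -6 + 2*i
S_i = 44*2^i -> [44, 88, 176, 352, 704]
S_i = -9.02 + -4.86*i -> [-9.02, -13.88, -18.74, -23.6, -28.46]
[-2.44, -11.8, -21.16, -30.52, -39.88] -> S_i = -2.44 + -9.36*i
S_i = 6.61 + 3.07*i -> [6.61, 9.68, 12.75, 15.82, 18.89]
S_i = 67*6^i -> [67, 402, 2412, 14472, 86832]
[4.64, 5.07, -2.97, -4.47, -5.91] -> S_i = Random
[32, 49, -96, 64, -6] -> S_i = Random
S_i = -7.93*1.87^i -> [-7.93, -14.83, -27.73, -51.86, -96.97]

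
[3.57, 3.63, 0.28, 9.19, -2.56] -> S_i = Random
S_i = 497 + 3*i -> [497, 500, 503, 506, 509]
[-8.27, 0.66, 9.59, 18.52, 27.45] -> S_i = -8.27 + 8.93*i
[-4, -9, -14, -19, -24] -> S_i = -4 + -5*i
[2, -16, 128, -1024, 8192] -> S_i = 2*-8^i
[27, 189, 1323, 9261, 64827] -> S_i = 27*7^i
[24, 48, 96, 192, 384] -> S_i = 24*2^i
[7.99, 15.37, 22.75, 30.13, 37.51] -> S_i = 7.99 + 7.38*i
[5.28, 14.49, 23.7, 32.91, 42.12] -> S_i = 5.28 + 9.21*i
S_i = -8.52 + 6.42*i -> [-8.52, -2.1, 4.32, 10.74, 17.16]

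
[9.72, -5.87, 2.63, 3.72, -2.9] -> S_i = Random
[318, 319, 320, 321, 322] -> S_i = 318 + 1*i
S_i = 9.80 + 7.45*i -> [9.8, 17.25, 24.7, 32.15, 39.6]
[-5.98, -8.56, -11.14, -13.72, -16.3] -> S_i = -5.98 + -2.58*i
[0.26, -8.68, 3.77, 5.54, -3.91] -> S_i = Random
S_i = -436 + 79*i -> [-436, -357, -278, -199, -120]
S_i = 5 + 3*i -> [5, 8, 11, 14, 17]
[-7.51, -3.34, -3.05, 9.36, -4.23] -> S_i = Random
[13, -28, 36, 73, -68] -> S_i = Random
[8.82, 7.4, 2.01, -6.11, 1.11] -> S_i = Random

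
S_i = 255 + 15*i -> [255, 270, 285, 300, 315]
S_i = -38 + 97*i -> [-38, 59, 156, 253, 350]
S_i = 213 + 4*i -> [213, 217, 221, 225, 229]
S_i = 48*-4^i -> [48, -192, 768, -3072, 12288]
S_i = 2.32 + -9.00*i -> [2.32, -6.68, -15.68, -24.68, -33.68]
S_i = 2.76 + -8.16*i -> [2.76, -5.4, -13.56, -21.72, -29.88]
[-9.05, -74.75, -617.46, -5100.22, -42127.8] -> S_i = -9.05*8.26^i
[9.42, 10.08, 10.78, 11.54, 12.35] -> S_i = 9.42*1.07^i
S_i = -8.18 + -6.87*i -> [-8.18, -15.05, -21.92, -28.79, -35.66]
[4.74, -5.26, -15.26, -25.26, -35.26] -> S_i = 4.74 + -10.00*i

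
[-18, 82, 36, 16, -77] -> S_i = Random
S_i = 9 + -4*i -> [9, 5, 1, -3, -7]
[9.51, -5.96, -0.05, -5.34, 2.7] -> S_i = Random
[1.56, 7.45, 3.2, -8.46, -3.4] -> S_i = Random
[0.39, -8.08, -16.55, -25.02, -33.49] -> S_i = 0.39 + -8.47*i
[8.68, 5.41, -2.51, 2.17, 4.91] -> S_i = Random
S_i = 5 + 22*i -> [5, 27, 49, 71, 93]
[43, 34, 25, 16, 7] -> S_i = 43 + -9*i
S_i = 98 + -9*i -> [98, 89, 80, 71, 62]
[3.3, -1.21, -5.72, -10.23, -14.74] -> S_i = 3.30 + -4.51*i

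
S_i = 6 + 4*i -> [6, 10, 14, 18, 22]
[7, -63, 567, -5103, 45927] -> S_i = 7*-9^i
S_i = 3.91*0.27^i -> [3.91, 1.06, 0.29, 0.08, 0.02]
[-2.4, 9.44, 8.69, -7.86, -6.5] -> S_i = Random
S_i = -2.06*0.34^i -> [-2.06, -0.7, -0.24, -0.08, -0.03]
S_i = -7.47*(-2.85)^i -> [-7.47, 21.29, -60.68, 172.92, -492.83]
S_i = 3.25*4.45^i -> [3.25, 14.46, 64.36, 286.39, 1274.45]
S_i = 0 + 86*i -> [0, 86, 172, 258, 344]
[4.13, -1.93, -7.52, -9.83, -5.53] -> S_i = Random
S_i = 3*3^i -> [3, 9, 27, 81, 243]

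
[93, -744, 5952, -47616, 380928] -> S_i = 93*-8^i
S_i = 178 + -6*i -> [178, 172, 166, 160, 154]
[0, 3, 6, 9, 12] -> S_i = 0 + 3*i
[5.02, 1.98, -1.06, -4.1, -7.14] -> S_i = 5.02 + -3.04*i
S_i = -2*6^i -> [-2, -12, -72, -432, -2592]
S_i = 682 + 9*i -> [682, 691, 700, 709, 718]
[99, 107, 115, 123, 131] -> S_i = 99 + 8*i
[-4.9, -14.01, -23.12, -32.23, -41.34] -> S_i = -4.90 + -9.11*i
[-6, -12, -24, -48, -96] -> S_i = -6*2^i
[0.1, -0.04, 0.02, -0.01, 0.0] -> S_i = 0.10*(-0.40)^i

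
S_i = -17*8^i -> [-17, -136, -1088, -8704, -69632]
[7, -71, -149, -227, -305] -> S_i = 7 + -78*i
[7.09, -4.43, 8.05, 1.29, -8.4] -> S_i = Random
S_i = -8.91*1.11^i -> [-8.91, -9.89, -10.98, -12.19, -13.53]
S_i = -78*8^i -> [-78, -624, -4992, -39936, -319488]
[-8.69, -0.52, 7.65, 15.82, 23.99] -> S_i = -8.69 + 8.17*i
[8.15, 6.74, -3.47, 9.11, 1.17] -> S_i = Random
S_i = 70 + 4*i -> [70, 74, 78, 82, 86]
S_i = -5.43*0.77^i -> [-5.43, -4.18, -3.22, -2.48, -1.91]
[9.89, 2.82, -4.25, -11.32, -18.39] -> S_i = 9.89 + -7.07*i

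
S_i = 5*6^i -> [5, 30, 180, 1080, 6480]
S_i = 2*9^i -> [2, 18, 162, 1458, 13122]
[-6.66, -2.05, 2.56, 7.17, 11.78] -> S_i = -6.66 + 4.61*i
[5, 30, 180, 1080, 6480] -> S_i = 5*6^i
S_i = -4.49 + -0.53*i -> [-4.49, -5.02, -5.55, -6.08, -6.61]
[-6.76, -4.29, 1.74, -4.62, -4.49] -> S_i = Random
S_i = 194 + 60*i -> [194, 254, 314, 374, 434]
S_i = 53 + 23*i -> [53, 76, 99, 122, 145]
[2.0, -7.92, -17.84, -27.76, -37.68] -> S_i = 2.00 + -9.92*i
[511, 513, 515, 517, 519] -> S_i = 511 + 2*i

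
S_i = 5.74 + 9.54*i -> [5.74, 15.28, 24.82, 34.36, 43.9]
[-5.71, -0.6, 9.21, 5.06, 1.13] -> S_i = Random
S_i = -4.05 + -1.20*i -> [-4.05, -5.25, -6.45, -7.65, -8.85]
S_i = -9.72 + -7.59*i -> [-9.72, -17.31, -24.9, -32.49, -40.08]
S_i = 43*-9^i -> [43, -387, 3483, -31347, 282123]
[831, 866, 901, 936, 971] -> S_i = 831 + 35*i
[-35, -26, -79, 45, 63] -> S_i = Random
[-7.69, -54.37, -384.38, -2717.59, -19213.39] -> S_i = -7.69*7.07^i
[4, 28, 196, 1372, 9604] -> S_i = 4*7^i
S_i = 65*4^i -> [65, 260, 1040, 4160, 16640]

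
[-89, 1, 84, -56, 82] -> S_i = Random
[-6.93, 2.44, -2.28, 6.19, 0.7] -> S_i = Random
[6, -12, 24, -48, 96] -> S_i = 6*-2^i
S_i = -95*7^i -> [-95, -665, -4655, -32585, -228095]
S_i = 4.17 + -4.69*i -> [4.17, -0.52, -5.21, -9.9, -14.59]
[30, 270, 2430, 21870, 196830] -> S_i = 30*9^i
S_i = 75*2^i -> [75, 150, 300, 600, 1200]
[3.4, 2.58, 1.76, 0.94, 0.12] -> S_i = 3.40 + -0.82*i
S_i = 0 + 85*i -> [0, 85, 170, 255, 340]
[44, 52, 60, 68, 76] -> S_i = 44 + 8*i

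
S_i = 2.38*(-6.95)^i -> [2.38, -16.54, 114.96, -798.97, 5552.85]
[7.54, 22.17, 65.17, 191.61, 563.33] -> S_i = 7.54*2.94^i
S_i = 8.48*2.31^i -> [8.48, 19.59, 45.25, 104.53, 241.46]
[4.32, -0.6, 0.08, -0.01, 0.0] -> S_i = 4.32*(-0.14)^i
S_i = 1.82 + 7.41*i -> [1.82, 9.23, 16.64, 24.05, 31.46]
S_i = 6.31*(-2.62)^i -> [6.31, -16.53, 43.31, -113.48, 297.33]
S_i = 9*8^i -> [9, 72, 576, 4608, 36864]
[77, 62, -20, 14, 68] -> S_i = Random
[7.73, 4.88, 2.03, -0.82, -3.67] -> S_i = 7.73 + -2.85*i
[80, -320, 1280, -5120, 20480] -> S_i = 80*-4^i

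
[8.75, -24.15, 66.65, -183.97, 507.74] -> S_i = 8.75*(-2.76)^i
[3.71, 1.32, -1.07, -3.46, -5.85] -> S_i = 3.71 + -2.39*i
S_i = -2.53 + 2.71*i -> [-2.53, 0.18, 2.89, 5.6, 8.31]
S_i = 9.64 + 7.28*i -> [9.64, 16.92, 24.2, 31.48, 38.76]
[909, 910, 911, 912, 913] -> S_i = 909 + 1*i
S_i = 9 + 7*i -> [9, 16, 23, 30, 37]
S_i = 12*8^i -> [12, 96, 768, 6144, 49152]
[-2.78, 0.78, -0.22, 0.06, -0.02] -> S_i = -2.78*(-0.28)^i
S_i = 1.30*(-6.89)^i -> [1.3, -8.96, 61.71, -425.21, 2929.68]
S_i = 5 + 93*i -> [5, 98, 191, 284, 377]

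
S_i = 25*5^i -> [25, 125, 625, 3125, 15625]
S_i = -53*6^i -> [-53, -318, -1908, -11448, -68688]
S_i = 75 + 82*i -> [75, 157, 239, 321, 403]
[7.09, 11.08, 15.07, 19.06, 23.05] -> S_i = 7.09 + 3.99*i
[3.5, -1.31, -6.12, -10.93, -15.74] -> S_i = 3.50 + -4.81*i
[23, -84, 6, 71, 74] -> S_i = Random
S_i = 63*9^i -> [63, 567, 5103, 45927, 413343]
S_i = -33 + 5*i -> [-33, -28, -23, -18, -13]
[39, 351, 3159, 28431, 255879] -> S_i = 39*9^i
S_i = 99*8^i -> [99, 792, 6336, 50688, 405504]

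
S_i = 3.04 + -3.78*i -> [3.04, -0.74, -4.52, -8.3, -12.08]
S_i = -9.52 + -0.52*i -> [-9.52, -10.04, -10.56, -11.08, -11.6]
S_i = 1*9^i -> [1, 9, 81, 729, 6561]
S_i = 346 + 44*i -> [346, 390, 434, 478, 522]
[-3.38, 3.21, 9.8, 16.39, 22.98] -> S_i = -3.38 + 6.59*i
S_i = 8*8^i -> [8, 64, 512, 4096, 32768]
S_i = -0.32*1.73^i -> [-0.32, -0.55, -0.96, -1.66, -2.87]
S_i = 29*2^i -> [29, 58, 116, 232, 464]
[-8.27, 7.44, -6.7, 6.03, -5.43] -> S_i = -8.27*(-0.90)^i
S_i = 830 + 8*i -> [830, 838, 846, 854, 862]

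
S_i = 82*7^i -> [82, 574, 4018, 28126, 196882]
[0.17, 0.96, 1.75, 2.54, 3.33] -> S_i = 0.17 + 0.79*i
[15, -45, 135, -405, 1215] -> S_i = 15*-3^i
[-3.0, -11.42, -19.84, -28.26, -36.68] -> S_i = -3.00 + -8.42*i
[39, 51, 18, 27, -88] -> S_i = Random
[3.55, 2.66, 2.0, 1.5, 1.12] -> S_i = 3.55*0.75^i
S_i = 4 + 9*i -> [4, 13, 22, 31, 40]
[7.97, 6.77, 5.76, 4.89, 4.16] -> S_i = 7.97*0.85^i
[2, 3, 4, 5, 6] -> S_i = 2 + 1*i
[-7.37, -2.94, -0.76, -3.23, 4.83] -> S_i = Random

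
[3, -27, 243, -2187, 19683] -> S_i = 3*-9^i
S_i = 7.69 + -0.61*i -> [7.69, 7.08, 6.47, 5.86, 5.25]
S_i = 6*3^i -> [6, 18, 54, 162, 486]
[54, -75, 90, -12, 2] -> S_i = Random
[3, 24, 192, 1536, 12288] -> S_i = 3*8^i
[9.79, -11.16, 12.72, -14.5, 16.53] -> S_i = 9.79*(-1.14)^i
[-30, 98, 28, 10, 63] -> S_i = Random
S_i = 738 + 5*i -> [738, 743, 748, 753, 758]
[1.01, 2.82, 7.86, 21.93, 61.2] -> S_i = 1.01*2.79^i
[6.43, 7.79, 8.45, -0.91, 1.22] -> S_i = Random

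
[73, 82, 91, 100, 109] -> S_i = 73 + 9*i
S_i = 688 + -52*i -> [688, 636, 584, 532, 480]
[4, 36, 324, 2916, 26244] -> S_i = 4*9^i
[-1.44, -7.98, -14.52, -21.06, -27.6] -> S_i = -1.44 + -6.54*i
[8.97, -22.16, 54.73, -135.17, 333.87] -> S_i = 8.97*(-2.47)^i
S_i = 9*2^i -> [9, 18, 36, 72, 144]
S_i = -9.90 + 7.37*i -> [-9.9, -2.53, 4.84, 12.21, 19.58]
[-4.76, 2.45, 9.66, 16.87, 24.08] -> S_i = -4.76 + 7.21*i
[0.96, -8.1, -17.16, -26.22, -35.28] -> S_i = 0.96 + -9.06*i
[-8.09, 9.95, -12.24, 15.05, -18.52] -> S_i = -8.09*(-1.23)^i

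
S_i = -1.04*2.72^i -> [-1.04, -2.83, -7.69, -20.93, -56.93]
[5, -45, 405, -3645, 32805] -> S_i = 5*-9^i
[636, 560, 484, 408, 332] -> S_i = 636 + -76*i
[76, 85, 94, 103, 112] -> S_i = 76 + 9*i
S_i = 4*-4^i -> [4, -16, 64, -256, 1024]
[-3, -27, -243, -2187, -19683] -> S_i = -3*9^i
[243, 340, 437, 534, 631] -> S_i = 243 + 97*i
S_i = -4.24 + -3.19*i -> [-4.24, -7.43, -10.62, -13.81, -17.0]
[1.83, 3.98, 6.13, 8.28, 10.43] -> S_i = 1.83 + 2.15*i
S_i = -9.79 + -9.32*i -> [-9.79, -19.11, -28.43, -37.75, -47.07]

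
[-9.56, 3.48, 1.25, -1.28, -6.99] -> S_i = Random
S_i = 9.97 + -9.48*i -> [9.97, 0.49, -8.99, -18.47, -27.95]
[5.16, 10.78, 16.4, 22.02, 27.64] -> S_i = 5.16 + 5.62*i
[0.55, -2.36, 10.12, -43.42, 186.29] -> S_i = 0.55*(-4.29)^i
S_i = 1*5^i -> [1, 5, 25, 125, 625]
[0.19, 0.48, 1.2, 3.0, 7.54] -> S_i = 0.19*2.51^i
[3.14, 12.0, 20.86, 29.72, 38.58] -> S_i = 3.14 + 8.86*i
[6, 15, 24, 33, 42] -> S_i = 6 + 9*i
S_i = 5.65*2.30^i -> [5.65, 13.0, 29.89, 68.74, 158.11]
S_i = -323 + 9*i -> [-323, -314, -305, -296, -287]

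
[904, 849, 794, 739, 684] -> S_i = 904 + -55*i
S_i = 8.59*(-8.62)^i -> [8.59, -74.05, 638.27, -5501.93, 47426.63]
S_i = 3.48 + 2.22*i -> [3.48, 5.7, 7.92, 10.14, 12.36]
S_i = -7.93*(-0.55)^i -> [-7.93, 4.36, -2.4, 1.32, -0.73]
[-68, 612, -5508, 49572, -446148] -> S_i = -68*-9^i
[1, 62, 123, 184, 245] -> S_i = 1 + 61*i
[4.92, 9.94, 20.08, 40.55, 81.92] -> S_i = 4.92*2.02^i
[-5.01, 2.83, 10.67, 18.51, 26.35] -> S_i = -5.01 + 7.84*i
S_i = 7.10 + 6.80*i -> [7.1, 13.9, 20.7, 27.5, 34.3]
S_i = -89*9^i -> [-89, -801, -7209, -64881, -583929]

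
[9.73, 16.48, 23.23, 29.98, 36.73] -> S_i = 9.73 + 6.75*i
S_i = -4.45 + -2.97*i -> [-4.45, -7.42, -10.39, -13.36, -16.33]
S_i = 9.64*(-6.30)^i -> [9.64, -60.73, 382.61, -2410.45, 15185.85]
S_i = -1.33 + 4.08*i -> [-1.33, 2.75, 6.83, 10.91, 14.99]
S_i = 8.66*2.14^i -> [8.66, 18.53, 39.66, 84.87, 181.62]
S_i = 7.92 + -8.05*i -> [7.92, -0.13, -8.18, -16.23, -24.28]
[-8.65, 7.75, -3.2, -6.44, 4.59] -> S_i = Random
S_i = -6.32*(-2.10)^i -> [-6.32, 13.27, -27.87, 58.53, -122.91]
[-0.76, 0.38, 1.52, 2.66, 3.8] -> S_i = -0.76 + 1.14*i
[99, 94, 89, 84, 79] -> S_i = 99 + -5*i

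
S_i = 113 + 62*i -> [113, 175, 237, 299, 361]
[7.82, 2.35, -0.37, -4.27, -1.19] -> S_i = Random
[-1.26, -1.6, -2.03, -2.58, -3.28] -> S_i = -1.26*1.27^i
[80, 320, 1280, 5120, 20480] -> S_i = 80*4^i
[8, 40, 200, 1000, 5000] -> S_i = 8*5^i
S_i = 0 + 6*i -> [0, 6, 12, 18, 24]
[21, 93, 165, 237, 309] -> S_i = 21 + 72*i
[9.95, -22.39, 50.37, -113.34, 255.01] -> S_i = 9.95*(-2.25)^i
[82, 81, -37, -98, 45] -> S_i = Random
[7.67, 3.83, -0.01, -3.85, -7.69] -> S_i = 7.67 + -3.84*i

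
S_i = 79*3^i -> [79, 237, 711, 2133, 6399]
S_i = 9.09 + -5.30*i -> [9.09, 3.79, -1.51, -6.81, -12.11]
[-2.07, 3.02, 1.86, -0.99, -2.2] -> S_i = Random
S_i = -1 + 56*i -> [-1, 55, 111, 167, 223]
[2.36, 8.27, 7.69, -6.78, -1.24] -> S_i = Random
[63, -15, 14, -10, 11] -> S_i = Random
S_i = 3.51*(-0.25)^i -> [3.51, -0.88, 0.22, -0.05, 0.01]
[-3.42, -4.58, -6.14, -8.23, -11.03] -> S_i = -3.42*1.34^i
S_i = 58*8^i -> [58, 464, 3712, 29696, 237568]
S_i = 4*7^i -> [4, 28, 196, 1372, 9604]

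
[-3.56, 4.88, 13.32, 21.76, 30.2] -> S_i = -3.56 + 8.44*i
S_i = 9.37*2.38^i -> [9.37, 22.3, 53.08, 126.32, 300.64]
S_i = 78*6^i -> [78, 468, 2808, 16848, 101088]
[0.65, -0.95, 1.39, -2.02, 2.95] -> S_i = 0.65*(-1.46)^i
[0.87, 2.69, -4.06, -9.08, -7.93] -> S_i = Random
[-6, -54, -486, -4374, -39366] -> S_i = -6*9^i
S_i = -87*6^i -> [-87, -522, -3132, -18792, -112752]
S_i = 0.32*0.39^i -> [0.32, 0.12, 0.05, 0.02, 0.01]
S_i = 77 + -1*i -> [77, 76, 75, 74, 73]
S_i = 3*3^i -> [3, 9, 27, 81, 243]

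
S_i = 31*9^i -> [31, 279, 2511, 22599, 203391]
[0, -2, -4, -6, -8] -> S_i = 0 + -2*i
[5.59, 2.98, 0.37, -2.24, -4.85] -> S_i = 5.59 + -2.61*i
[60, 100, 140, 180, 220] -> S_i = 60 + 40*i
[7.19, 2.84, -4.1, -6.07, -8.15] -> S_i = Random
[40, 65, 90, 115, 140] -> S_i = 40 + 25*i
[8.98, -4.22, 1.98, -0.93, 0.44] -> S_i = 8.98*(-0.47)^i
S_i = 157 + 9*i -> [157, 166, 175, 184, 193]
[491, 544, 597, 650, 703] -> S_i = 491 + 53*i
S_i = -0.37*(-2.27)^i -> [-0.37, 0.84, -1.91, 4.33, -9.82]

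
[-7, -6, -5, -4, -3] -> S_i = -7 + 1*i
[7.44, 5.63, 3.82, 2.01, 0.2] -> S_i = 7.44 + -1.81*i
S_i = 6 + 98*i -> [6, 104, 202, 300, 398]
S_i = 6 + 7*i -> [6, 13, 20, 27, 34]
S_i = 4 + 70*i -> [4, 74, 144, 214, 284]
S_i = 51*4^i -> [51, 204, 816, 3264, 13056]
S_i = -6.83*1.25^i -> [-6.83, -8.54, -10.67, -13.34, -16.67]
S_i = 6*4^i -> [6, 24, 96, 384, 1536]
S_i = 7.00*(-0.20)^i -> [7.0, -1.4, 0.28, -0.06, 0.01]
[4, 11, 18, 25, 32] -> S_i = 4 + 7*i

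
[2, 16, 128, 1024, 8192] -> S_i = 2*8^i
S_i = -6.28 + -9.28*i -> [-6.28, -15.56, -24.84, -34.12, -43.4]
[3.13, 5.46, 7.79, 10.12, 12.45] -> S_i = 3.13 + 2.33*i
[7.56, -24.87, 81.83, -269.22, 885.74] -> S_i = 7.56*(-3.29)^i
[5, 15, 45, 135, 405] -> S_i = 5*3^i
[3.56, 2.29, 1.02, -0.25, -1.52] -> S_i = 3.56 + -1.27*i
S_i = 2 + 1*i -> [2, 3, 4, 5, 6]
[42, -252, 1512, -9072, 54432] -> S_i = 42*-6^i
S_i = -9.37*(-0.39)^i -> [-9.37, 3.65, -1.43, 0.56, -0.22]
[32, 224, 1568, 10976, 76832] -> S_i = 32*7^i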